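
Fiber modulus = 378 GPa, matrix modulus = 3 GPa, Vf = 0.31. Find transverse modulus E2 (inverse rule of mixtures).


1/E2 = Vf/Ef + (1-Vf)/Em = 0.31/378 + 0.69/3
E2 = 4.33 GPa

4.33 GPa


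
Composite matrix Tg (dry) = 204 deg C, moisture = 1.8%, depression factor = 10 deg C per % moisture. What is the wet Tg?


Tg_wet = Tg_dry - k*moisture = 204 - 10*1.8 = 186.0 deg C

186.0 deg C


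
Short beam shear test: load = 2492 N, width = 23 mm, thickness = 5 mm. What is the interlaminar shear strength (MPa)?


ILSS = 3F/(4bh) = 3*2492/(4*23*5) = 16.25 MPa

16.25 MPa


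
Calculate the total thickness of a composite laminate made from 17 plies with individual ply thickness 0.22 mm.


h = n * t_ply = 17 * 0.22 = 3.74 mm

3.74 mm


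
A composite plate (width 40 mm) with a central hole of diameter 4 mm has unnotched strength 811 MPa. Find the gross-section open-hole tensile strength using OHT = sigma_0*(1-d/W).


OHT = sigma_0*(1-d/W) = 811*(1-4/40) = 729.9 MPa

729.9 MPa


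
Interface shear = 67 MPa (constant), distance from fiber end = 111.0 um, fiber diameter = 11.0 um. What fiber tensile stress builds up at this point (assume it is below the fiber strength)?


Force balance: sigma_f * (pi*d^2/4) = tau * (pi*d) * x  ->  sigma_f = 4 * tau * x / d
sigma_f = 4 * 67 * 111.0 / 11.0 = 2704.4 MPa

2704.4 MPa


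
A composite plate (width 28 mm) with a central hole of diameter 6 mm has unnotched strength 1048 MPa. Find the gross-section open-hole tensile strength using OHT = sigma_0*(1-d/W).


OHT = sigma_0*(1-d/W) = 1048*(1-6/28) = 823.4 MPa

823.4 MPa


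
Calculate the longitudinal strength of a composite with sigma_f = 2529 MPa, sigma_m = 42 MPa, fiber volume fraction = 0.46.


sigma_1 = sigma_f*Vf + sigma_m*(1-Vf) = 2529*0.46 + 42*0.54 = 1186.0 MPa

1186.0 MPa


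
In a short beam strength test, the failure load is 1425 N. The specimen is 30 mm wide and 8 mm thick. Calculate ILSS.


ILSS = 3F/(4bh) = 3*1425/(4*30*8) = 4.45 MPa

4.45 MPa


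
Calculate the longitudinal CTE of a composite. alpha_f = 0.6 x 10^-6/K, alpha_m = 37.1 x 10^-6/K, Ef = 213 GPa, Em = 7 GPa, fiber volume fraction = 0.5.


E1 = Ef*Vf + Em*(1-Vf) = 110.0
alpha_1 = (alpha_f*Ef*Vf + alpha_m*Em*(1-Vf))/E1 = 1.76 x 10^-6/K

1.76 x 10^-6/K


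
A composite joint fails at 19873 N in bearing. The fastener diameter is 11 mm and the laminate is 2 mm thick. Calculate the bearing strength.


sigma_br = F/(d*h) = 19873/(11*2) = 903.3 MPa

903.3 MPa


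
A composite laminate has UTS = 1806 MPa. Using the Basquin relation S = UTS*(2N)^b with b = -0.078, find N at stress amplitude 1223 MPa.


N = 0.5 * (S/UTS)^(1/b) = 0.5 * (1223/1806)^(1/-0.078) = 74.0238 cycles

74.0238 cycles


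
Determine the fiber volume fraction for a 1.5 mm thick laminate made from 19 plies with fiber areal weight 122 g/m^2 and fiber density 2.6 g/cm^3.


Vf = n * FAW / (rho_f * h * 1000) = 19 * 122 / (2.6 * 1.5 * 1000) = 0.5944

0.5944


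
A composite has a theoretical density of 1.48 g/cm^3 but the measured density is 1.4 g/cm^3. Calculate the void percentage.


Void% = (rho_theo - rho_actual)/rho_theo * 100 = (1.48 - 1.4)/1.48 * 100 = 5.41%

5.41%


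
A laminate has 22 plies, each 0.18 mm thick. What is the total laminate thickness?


h = n * t_ply = 22 * 0.18 = 3.96 mm

3.96 mm


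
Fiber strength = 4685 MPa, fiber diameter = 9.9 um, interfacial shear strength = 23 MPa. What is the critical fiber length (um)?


Lc = sigma_f * d / (2 * tau_i) = 4685 * 9.9 / (2 * 23) = 1008.3 um

1008.3 um


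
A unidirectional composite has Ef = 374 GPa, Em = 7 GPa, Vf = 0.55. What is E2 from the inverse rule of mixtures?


1/E2 = Vf/Ef + (1-Vf)/Em = 0.55/374 + 0.45/7
E2 = 15.21 GPa

15.21 GPa


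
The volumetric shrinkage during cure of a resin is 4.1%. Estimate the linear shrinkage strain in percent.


Linear shrinkage ≈ vol_shrink/3 = 4.1/3 = 1.367%

1.367%


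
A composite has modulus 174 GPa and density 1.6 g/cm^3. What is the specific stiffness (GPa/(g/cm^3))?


Specific stiffness = E/rho = 174/1.6 = 108.8 GPa/(g/cm^3)

108.8 GPa/(g/cm^3)


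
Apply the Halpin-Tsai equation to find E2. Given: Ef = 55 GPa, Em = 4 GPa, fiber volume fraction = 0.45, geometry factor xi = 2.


eta = (Ef/Em - 1)/(Ef/Em + xi) = (13.75 - 1)/(13.75 + 2) = 0.8095
E2 = Em*(1+xi*eta*Vf)/(1-eta*Vf) = 10.88 GPa

10.88 GPa


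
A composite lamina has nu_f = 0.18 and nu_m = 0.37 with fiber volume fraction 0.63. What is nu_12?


nu_12 = nu_f*Vf + nu_m*(1-Vf) = 0.18*0.63 + 0.37*0.37 = 0.2503

0.2503


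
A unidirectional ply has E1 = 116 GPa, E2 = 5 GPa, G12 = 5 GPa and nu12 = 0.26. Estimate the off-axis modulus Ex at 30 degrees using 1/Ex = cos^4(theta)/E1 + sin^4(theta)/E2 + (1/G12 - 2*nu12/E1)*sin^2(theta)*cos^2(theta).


cos^4(30) = 0.5625, sin^4(30) = 0.0625, sin^2(30)*cos^2(30) = 0.1875
1/G12 - 2*nu12/E1 = 1/5 - 2*0.26/116 = 0.195517 GPa^-1
1/Ex = 0.5625/116 + 0.0625/5 + 0.195517*0.1875 = 0.0540086 GPa^-1
Ex = 18.52 GPa

18.52 GPa


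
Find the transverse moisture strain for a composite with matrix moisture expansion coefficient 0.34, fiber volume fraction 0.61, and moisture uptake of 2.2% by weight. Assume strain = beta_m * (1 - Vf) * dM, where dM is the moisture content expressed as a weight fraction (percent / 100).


dM = 2.2/100 = 0.022
strain = beta_m * (1-Vf) * dM = 0.34 * 0.39 * 0.022 = 0.0029172

0.0029172


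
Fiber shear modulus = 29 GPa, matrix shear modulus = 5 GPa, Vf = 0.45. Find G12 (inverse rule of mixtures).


1/G12 = Vf/Gf + (1-Vf)/Gm = 0.45/29 + 0.55/5
G12 = 7.97 GPa

7.97 GPa


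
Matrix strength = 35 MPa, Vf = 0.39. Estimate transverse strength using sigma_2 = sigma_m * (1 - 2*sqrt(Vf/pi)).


factor = 1 - 2*sqrt(0.39/pi) = 0.2953
sigma_2 = 35 * 0.2953 = 10.34 MPa

10.34 MPa


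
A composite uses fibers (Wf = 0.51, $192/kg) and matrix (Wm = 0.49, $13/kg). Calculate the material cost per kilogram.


Cost = cost_f*Wf + cost_m*Wm = 192*0.51 + 13*0.49 = $104.29/kg

$104.29/kg


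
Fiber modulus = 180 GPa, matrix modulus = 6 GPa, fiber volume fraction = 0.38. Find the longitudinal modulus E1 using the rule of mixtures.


E1 = Ef*Vf + Em*(1-Vf) = 180*0.38 + 6*0.62 = 72.12 GPa

72.12 GPa


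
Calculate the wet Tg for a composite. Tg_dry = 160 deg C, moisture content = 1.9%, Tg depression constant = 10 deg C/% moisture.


Tg_wet = Tg_dry - k*moisture = 160 - 10*1.9 = 141.0 deg C

141.0 deg C


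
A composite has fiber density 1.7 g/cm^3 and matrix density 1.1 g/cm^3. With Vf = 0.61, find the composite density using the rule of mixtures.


rho_c = rho_f*Vf + rho_m*(1-Vf) = 1.7*0.61 + 1.1*0.39 = 1.466 g/cm^3

1.466 g/cm^3


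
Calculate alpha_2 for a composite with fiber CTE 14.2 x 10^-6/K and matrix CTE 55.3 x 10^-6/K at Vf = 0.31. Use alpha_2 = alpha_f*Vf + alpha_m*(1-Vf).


alpha_2 = alpha_f*Vf + alpha_m*(1-Vf) = 14.2*0.31 + 55.3*0.69 = 42.6 x 10^-6/K

42.6 x 10^-6/K


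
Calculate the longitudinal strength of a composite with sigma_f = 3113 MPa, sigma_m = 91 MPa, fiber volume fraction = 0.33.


sigma_1 = sigma_f*Vf + sigma_m*(1-Vf) = 3113*0.33 + 91*0.67 = 1088.3 MPa

1088.3 MPa


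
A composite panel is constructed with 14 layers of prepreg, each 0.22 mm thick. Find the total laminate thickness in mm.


h = n * t_ply = 14 * 0.22 = 3.08 mm

3.08 mm


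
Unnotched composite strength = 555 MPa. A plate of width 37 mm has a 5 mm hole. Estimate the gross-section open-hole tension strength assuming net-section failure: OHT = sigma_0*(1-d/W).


OHT = sigma_0*(1-d/W) = 555*(1-5/37) = 480.0 MPa

480.0 MPa


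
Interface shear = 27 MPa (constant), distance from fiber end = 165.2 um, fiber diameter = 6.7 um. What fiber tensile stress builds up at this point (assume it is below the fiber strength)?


Force balance: sigma_f * (pi*d^2/4) = tau * (pi*d) * x  ->  sigma_f = 4 * tau * x / d
sigma_f = 4 * 27 * 165.2 / 6.7 = 2662.9 MPa

2662.9 MPa


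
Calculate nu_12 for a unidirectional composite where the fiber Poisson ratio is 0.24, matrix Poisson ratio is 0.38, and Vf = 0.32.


nu_12 = nu_f*Vf + nu_m*(1-Vf) = 0.24*0.32 + 0.38*0.68 = 0.3352

0.3352


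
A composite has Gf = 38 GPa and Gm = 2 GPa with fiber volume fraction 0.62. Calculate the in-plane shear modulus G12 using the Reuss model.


1/G12 = Vf/Gf + (1-Vf)/Gm = 0.62/38 + 0.38/2
G12 = 4.85 GPa

4.85 GPa


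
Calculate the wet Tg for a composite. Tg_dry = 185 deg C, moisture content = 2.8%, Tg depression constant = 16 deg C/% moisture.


Tg_wet = Tg_dry - k*moisture = 185 - 16*2.8 = 140.2 deg C

140.2 deg C


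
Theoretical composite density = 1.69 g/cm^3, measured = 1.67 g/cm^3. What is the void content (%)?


Void% = (rho_theo - rho_actual)/rho_theo * 100 = (1.69 - 1.67)/1.69 * 100 = 1.18%

1.18%


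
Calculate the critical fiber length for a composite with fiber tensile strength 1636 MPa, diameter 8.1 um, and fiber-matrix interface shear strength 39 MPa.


Lc = sigma_f * d / (2 * tau_i) = 1636 * 8.1 / (2 * 39) = 169.9 um

169.9 um


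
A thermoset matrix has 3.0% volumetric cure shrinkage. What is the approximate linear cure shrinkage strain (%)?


Linear shrinkage ≈ vol_shrink/3 = 3.0/3 = 1.0%

1.0%


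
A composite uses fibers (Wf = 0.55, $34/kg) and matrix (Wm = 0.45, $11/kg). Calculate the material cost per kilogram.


Cost = cost_f*Wf + cost_m*Wm = 34*0.55 + 11*0.45 = $23.65/kg

$23.65/kg


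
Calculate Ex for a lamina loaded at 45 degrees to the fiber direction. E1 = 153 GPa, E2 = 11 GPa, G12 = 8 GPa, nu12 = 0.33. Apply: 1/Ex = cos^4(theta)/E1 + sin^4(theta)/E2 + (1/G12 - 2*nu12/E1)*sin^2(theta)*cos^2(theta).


cos^4(45) = 0.25, sin^4(45) = 0.25, sin^2(45)*cos^2(45) = 0.25
1/G12 - 2*nu12/E1 = 1/8 - 2*0.33/153 = 0.120686 GPa^-1
1/Ex = 0.25/153 + 0.25/11 + 0.120686*0.25 = 0.0545328 GPa^-1
Ex = 18.34 GPa

18.34 GPa


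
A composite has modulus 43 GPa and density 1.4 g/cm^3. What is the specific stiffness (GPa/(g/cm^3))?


Specific stiffness = E/rho = 43/1.4 = 30.7 GPa/(g/cm^3)

30.7 GPa/(g/cm^3)


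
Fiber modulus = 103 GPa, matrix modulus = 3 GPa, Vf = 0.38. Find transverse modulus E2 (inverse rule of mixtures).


1/E2 = Vf/Ef + (1-Vf)/Em = 0.38/103 + 0.62/3
E2 = 4.75 GPa

4.75 GPa


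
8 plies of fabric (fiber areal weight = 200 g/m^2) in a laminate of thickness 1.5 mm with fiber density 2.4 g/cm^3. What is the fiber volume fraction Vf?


Vf = n * FAW / (rho_f * h * 1000) = 8 * 200 / (2.4 * 1.5 * 1000) = 0.4444

0.4444


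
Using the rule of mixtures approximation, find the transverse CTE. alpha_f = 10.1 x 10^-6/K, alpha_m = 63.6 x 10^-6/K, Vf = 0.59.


alpha_2 = alpha_f*Vf + alpha_m*(1-Vf) = 10.1*0.59 + 63.6*0.41 = 32.0 x 10^-6/K

32.0 x 10^-6/K


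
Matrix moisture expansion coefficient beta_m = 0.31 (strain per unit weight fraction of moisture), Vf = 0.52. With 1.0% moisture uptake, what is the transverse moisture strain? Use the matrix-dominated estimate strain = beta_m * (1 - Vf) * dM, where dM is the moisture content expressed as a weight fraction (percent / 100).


dM = 1.0/100 = 0.01
strain = beta_m * (1-Vf) * dM = 0.31 * 0.48 * 0.01 = 0.001488

0.001488


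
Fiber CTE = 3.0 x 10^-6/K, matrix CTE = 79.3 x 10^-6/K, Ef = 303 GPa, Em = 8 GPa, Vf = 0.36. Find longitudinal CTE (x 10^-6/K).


E1 = Ef*Vf + Em*(1-Vf) = 114.2
alpha_1 = (alpha_f*Ef*Vf + alpha_m*Em*(1-Vf))/E1 = 6.42 x 10^-6/K

6.42 x 10^-6/K


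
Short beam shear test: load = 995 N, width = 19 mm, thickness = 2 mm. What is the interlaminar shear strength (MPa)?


ILSS = 3F/(4bh) = 3*995/(4*19*2) = 19.64 MPa

19.64 MPa


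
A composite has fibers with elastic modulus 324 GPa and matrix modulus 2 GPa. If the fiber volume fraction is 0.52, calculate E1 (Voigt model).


E1 = Ef*Vf + Em*(1-Vf) = 324*0.52 + 2*0.48 = 169.44 GPa

169.44 GPa


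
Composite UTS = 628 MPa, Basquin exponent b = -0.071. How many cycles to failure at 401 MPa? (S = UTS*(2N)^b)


N = 0.5 * (S/UTS)^(1/b) = 0.5 * (401/628)^(1/-0.071) = 277.2344 cycles

277.2344 cycles


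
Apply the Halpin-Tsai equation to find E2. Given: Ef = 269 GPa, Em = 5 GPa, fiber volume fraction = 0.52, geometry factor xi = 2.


eta = (Ef/Em - 1)/(Ef/Em + xi) = (53.8 - 1)/(53.8 + 2) = 0.9462
E2 = Em*(1+xi*eta*Vf)/(1-eta*Vf) = 19.53 GPa

19.53 GPa


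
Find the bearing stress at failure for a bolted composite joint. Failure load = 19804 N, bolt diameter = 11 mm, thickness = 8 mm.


sigma_br = F/(d*h) = 19804/(11*8) = 225.0 MPa

225.0 MPa


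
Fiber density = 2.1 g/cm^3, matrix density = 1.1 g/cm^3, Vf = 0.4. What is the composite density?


rho_c = rho_f*Vf + rho_m*(1-Vf) = 2.1*0.4 + 1.1*0.6 = 1.5 g/cm^3

1.5 g/cm^3


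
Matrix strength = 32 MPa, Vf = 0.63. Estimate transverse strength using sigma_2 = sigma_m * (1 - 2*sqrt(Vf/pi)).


factor = 1 - 2*sqrt(0.63/pi) = 0.1044
sigma_2 = 32 * 0.1044 = 3.34 MPa

3.34 MPa


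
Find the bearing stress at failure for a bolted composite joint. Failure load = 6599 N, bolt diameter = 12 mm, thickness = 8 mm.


sigma_br = F/(d*h) = 6599/(12*8) = 68.7 MPa

68.7 MPa


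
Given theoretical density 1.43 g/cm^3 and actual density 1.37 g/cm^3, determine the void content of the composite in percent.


Void% = (rho_theo - rho_actual)/rho_theo * 100 = (1.43 - 1.37)/1.43 * 100 = 4.2%

4.2%


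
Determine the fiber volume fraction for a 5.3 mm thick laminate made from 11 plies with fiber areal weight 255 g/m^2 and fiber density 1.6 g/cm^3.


Vf = n * FAW / (rho_f * h * 1000) = 11 * 255 / (1.6 * 5.3 * 1000) = 0.3308

0.3308


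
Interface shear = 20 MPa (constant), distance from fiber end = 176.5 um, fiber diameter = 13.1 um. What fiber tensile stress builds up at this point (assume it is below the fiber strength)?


Force balance: sigma_f * (pi*d^2/4) = tau * (pi*d) * x  ->  sigma_f = 4 * tau * x / d
sigma_f = 4 * 20 * 176.5 / 13.1 = 1077.9 MPa

1077.9 MPa


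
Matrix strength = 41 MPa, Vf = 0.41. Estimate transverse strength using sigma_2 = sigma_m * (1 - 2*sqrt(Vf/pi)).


factor = 1 - 2*sqrt(0.41/pi) = 0.2775
sigma_2 = 41 * 0.2775 = 11.38 MPa

11.38 MPa


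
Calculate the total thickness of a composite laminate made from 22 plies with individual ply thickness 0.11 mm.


h = n * t_ply = 22 * 0.11 = 2.42 mm

2.42 mm


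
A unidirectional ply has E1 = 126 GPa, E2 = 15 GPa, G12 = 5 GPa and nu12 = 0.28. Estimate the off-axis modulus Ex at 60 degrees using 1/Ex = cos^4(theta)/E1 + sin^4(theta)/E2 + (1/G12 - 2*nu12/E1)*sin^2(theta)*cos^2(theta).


cos^4(60) = 0.0625, sin^4(60) = 0.5625, sin^2(60)*cos^2(60) = 0.1875
1/G12 - 2*nu12/E1 = 1/5 - 2*0.28/126 = 0.195556 GPa^-1
1/Ex = 0.0625/126 + 0.5625/15 + 0.195556*0.1875 = 0.0746627 GPa^-1
Ex = 13.39 GPa

13.39 GPa


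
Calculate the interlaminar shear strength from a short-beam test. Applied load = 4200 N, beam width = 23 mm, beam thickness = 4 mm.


ILSS = 3F/(4bh) = 3*4200/(4*23*4) = 34.24 MPa

34.24 MPa


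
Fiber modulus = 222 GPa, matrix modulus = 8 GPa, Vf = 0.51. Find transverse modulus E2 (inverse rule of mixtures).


1/E2 = Vf/Ef + (1-Vf)/Em = 0.51/222 + 0.49/8
E2 = 15.74 GPa

15.74 GPa


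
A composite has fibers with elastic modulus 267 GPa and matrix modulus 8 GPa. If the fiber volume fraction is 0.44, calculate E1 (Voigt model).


E1 = Ef*Vf + Em*(1-Vf) = 267*0.44 + 8*0.56 = 121.96 GPa

121.96 GPa


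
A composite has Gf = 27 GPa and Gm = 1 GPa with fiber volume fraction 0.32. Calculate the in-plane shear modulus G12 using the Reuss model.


1/G12 = Vf/Gf + (1-Vf)/Gm = 0.32/27 + 0.68/1
G12 = 1.45 GPa

1.45 GPa


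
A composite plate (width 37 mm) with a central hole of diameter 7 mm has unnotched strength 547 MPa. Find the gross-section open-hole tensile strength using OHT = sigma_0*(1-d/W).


OHT = sigma_0*(1-d/W) = 547*(1-7/37) = 443.5 MPa

443.5 MPa


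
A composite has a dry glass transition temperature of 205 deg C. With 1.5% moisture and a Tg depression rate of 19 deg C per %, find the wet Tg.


Tg_wet = Tg_dry - k*moisture = 205 - 19*1.5 = 176.5 deg C

176.5 deg C


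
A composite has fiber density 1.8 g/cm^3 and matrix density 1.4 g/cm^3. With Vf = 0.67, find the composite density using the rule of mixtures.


rho_c = rho_f*Vf + rho_m*(1-Vf) = 1.8*0.67 + 1.4*0.33 = 1.668 g/cm^3

1.668 g/cm^3


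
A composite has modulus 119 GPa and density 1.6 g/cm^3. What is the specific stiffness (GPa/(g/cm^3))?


Specific stiffness = E/rho = 119/1.6 = 74.4 GPa/(g/cm^3)

74.4 GPa/(g/cm^3)


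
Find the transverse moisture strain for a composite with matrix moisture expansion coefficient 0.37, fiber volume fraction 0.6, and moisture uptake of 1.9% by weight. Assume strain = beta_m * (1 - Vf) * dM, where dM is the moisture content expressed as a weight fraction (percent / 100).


dM = 1.9/100 = 0.019
strain = beta_m * (1-Vf) * dM = 0.37 * 0.4 * 0.019 = 0.002812

0.002812


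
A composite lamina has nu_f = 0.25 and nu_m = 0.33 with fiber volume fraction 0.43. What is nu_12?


nu_12 = nu_f*Vf + nu_m*(1-Vf) = 0.25*0.43 + 0.33*0.57 = 0.2956

0.2956


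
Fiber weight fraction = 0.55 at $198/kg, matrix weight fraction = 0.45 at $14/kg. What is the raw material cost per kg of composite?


Cost = cost_f*Wf + cost_m*Wm = 198*0.55 + 14*0.45 = $115.2/kg

$115.2/kg


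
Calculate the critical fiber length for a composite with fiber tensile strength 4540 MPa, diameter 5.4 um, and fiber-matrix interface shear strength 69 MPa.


Lc = sigma_f * d / (2 * tau_i) = 4540 * 5.4 / (2 * 69) = 177.7 um

177.7 um


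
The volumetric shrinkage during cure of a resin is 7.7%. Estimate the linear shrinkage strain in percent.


Linear shrinkage ≈ vol_shrink/3 = 7.7/3 = 2.567%

2.567%


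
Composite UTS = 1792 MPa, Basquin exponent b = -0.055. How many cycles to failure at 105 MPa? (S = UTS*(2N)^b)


N = 0.5 * (S/UTS)^(1/b) = 0.5 * (105/1792)^(1/-0.055) = 1.2638e+22 cycles

1.2638e+22 cycles


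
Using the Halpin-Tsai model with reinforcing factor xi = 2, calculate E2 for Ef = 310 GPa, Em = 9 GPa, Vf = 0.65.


eta = (Ef/Em - 1)/(Ef/Em + xi) = (34.4444 - 1)/(34.4444 + 2) = 0.9177
E2 = Em*(1+xi*eta*Vf)/(1-eta*Vf) = 48.91 GPa

48.91 GPa


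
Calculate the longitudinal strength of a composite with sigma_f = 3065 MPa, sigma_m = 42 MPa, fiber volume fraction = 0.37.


sigma_1 = sigma_f*Vf + sigma_m*(1-Vf) = 3065*0.37 + 42*0.63 = 1160.5 MPa

1160.5 MPa


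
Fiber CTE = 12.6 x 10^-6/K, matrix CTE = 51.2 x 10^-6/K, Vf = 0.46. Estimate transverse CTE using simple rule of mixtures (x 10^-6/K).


alpha_2 = alpha_f*Vf + alpha_m*(1-Vf) = 12.6*0.46 + 51.2*0.54 = 33.4 x 10^-6/K

33.4 x 10^-6/K


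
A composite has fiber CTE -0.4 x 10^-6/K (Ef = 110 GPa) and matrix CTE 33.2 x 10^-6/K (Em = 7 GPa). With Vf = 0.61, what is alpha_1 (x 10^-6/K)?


E1 = Ef*Vf + Em*(1-Vf) = 69.83
alpha_1 = (alpha_f*Ef*Vf + alpha_m*Em*(1-Vf))/E1 = 0.91 x 10^-6/K

0.91 x 10^-6/K


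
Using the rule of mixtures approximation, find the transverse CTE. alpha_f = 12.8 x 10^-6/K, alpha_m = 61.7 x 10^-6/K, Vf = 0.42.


alpha_2 = alpha_f*Vf + alpha_m*(1-Vf) = 12.8*0.42 + 61.7*0.58 = 41.2 x 10^-6/K

41.2 x 10^-6/K


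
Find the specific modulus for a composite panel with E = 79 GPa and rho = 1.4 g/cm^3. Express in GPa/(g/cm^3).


Specific stiffness = E/rho = 79/1.4 = 56.4 GPa/(g/cm^3)

56.4 GPa/(g/cm^3)


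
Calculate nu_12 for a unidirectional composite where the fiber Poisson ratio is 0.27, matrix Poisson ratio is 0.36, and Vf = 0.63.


nu_12 = nu_f*Vf + nu_m*(1-Vf) = 0.27*0.63 + 0.36*0.37 = 0.3033

0.3033


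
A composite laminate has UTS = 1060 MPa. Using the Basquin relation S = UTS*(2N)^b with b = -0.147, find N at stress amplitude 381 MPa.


N = 0.5 * (S/UTS)^(1/b) = 0.5 * (381/1060)^(1/-0.147) = 527.1925 cycles

527.1925 cycles


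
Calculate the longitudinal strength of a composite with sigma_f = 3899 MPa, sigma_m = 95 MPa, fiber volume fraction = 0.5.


sigma_1 = sigma_f*Vf + sigma_m*(1-Vf) = 3899*0.5 + 95*0.5 = 1997.0 MPa

1997.0 MPa


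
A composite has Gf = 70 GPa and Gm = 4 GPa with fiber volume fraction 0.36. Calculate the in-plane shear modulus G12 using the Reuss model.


1/G12 = Vf/Gf + (1-Vf)/Gm = 0.36/70 + 0.64/4
G12 = 6.06 GPa

6.06 GPa


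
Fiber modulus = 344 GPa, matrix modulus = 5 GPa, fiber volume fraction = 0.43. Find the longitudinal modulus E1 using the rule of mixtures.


E1 = Ef*Vf + Em*(1-Vf) = 344*0.43 + 5*0.57 = 150.77 GPa

150.77 GPa


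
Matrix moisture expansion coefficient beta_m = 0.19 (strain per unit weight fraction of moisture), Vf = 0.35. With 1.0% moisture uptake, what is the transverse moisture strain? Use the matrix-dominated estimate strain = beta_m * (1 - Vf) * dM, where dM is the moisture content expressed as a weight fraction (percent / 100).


dM = 1.0/100 = 0.01
strain = beta_m * (1-Vf) * dM = 0.19 * 0.65 * 0.01 = 0.001235

0.001235


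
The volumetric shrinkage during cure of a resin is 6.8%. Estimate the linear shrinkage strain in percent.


Linear shrinkage ≈ vol_shrink/3 = 6.8/3 = 2.267%

2.267%


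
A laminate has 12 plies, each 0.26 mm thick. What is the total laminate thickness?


h = n * t_ply = 12 * 0.26 = 3.12 mm

3.12 mm


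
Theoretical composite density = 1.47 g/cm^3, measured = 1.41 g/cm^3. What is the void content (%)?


Void% = (rho_theo - rho_actual)/rho_theo * 100 = (1.47 - 1.41)/1.47 * 100 = 4.08%

4.08%


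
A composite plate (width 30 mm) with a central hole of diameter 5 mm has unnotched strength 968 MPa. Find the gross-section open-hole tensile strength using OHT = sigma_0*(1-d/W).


OHT = sigma_0*(1-d/W) = 968*(1-5/30) = 806.7 MPa

806.7 MPa


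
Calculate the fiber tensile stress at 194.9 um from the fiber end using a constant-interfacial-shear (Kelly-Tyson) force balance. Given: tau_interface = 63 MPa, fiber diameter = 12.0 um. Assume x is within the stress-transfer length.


Force balance: sigma_f * (pi*d^2/4) = tau * (pi*d) * x  ->  sigma_f = 4 * tau * x / d
sigma_f = 4 * 63 * 194.9 / 12.0 = 4092.9 MPa

4092.9 MPa


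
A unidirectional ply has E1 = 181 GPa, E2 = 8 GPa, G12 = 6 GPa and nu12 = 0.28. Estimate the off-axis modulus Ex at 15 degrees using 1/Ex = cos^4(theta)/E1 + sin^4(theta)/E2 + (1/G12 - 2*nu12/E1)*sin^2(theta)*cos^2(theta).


cos^4(15) = 0.870513, sin^4(15) = 0.004487, sin^2(15)*cos^2(15) = 0.0625
1/G12 - 2*nu12/E1 = 1/6 - 2*0.28/181 = 0.163573 GPa^-1
1/Ex = 0.870513/181 + 0.004487/8 + 0.163573*0.0625 = 0.0155937 GPa^-1
Ex = 64.13 GPa

64.13 GPa


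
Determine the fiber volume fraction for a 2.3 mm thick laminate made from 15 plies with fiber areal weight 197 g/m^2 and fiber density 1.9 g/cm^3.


Vf = n * FAW / (rho_f * h * 1000) = 15 * 197 / (1.9 * 2.3 * 1000) = 0.6762

0.6762


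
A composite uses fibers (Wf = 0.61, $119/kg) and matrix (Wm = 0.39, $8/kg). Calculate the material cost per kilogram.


Cost = cost_f*Wf + cost_m*Wm = 119*0.61 + 8*0.39 = $75.71/kg

$75.71/kg


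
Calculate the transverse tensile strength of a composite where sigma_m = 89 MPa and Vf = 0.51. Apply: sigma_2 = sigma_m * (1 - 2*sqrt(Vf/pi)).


factor = 1 - 2*sqrt(0.51/pi) = 0.1942
sigma_2 = 89 * 0.1942 = 17.28 MPa

17.28 MPa


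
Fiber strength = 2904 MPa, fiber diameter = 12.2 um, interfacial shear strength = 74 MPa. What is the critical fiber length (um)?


Lc = sigma_f * d / (2 * tau_i) = 2904 * 12.2 / (2 * 74) = 239.4 um

239.4 um


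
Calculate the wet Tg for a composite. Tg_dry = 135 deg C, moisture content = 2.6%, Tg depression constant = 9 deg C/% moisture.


Tg_wet = Tg_dry - k*moisture = 135 - 9*2.6 = 111.6 deg C

111.6 deg C


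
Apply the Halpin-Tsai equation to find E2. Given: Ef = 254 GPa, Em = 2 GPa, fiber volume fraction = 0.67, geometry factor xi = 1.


eta = (Ef/Em - 1)/(Ef/Em + xi) = (127.0 - 1)/(127.0 + 1) = 0.9844
E2 = Em*(1+xi*eta*Vf)/(1-eta*Vf) = 9.75 GPa

9.75 GPa


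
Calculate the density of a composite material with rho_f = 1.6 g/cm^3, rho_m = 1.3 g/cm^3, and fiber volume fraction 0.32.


rho_c = rho_f*Vf + rho_m*(1-Vf) = 1.6*0.32 + 1.3*0.68 = 1.396 g/cm^3

1.396 g/cm^3


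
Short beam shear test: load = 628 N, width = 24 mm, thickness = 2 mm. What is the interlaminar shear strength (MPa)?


ILSS = 3F/(4bh) = 3*628/(4*24*2) = 9.81 MPa

9.81 MPa


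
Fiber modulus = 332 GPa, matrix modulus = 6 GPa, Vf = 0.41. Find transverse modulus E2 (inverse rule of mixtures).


1/E2 = Vf/Ef + (1-Vf)/Em = 0.41/332 + 0.59/6
E2 = 10.04 GPa

10.04 GPa


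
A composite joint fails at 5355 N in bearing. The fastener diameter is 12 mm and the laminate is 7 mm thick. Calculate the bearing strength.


sigma_br = F/(d*h) = 5355/(12*7) = 63.8 MPa

63.8 MPa


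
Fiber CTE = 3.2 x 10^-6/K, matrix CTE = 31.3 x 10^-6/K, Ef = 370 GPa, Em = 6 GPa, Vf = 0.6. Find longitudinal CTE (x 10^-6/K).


E1 = Ef*Vf + Em*(1-Vf) = 224.4
alpha_1 = (alpha_f*Ef*Vf + alpha_m*Em*(1-Vf))/E1 = 3.5 x 10^-6/K

3.5 x 10^-6/K


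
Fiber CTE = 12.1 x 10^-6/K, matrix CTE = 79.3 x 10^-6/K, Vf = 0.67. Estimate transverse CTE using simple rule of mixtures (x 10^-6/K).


alpha_2 = alpha_f*Vf + alpha_m*(1-Vf) = 12.1*0.67 + 79.3*0.33 = 34.3 x 10^-6/K

34.3 x 10^-6/K


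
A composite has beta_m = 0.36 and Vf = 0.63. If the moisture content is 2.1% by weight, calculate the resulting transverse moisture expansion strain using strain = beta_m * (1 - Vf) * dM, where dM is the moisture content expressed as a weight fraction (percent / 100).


dM = 2.1/100 = 0.021
strain = beta_m * (1-Vf) * dM = 0.36 * 0.37 * 0.021 = 0.0027972

0.0027972


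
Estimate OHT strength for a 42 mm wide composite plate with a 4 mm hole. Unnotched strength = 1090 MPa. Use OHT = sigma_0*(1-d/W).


OHT = sigma_0*(1-d/W) = 1090*(1-4/42) = 986.2 MPa

986.2 MPa


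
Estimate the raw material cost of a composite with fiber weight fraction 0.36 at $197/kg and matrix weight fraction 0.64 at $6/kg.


Cost = cost_f*Wf + cost_m*Wm = 197*0.36 + 6*0.64 = $74.76/kg

$74.76/kg


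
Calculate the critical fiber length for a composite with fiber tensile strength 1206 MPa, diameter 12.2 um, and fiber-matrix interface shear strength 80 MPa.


Lc = sigma_f * d / (2 * tau_i) = 1206 * 12.2 / (2 * 80) = 92.0 um

92.0 um


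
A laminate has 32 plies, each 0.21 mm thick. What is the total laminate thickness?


h = n * t_ply = 32 * 0.21 = 6.72 mm

6.72 mm


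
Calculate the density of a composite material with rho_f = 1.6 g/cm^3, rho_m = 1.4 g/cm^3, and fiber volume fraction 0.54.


rho_c = rho_f*Vf + rho_m*(1-Vf) = 1.6*0.54 + 1.4*0.46 = 1.508 g/cm^3

1.508 g/cm^3


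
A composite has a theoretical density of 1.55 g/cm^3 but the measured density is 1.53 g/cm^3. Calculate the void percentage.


Void% = (rho_theo - rho_actual)/rho_theo * 100 = (1.55 - 1.53)/1.55 * 100 = 1.29%

1.29%


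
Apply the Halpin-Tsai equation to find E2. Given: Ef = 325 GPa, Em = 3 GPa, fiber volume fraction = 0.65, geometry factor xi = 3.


eta = (Ef/Em - 1)/(Ef/Em + xi) = (108.3333 - 1)/(108.3333 + 3) = 0.9641
E2 = Em*(1+xi*eta*Vf)/(1-eta*Vf) = 23.14 GPa

23.14 GPa


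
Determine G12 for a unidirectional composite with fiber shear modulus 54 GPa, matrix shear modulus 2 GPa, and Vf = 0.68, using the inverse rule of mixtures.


1/G12 = Vf/Gf + (1-Vf)/Gm = 0.68/54 + 0.32/2
G12 = 5.79 GPa

5.79 GPa


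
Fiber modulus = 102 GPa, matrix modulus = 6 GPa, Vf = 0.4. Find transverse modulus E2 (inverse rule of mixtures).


1/E2 = Vf/Ef + (1-Vf)/Em = 0.4/102 + 0.6/6
E2 = 9.62 GPa

9.62 GPa


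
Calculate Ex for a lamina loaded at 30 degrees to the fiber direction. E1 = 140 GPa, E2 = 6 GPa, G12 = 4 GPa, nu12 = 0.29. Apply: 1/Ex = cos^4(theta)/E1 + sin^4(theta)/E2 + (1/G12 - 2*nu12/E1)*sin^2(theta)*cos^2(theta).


cos^4(30) = 0.5625, sin^4(30) = 0.0625, sin^2(30)*cos^2(30) = 0.1875
1/G12 - 2*nu12/E1 = 1/4 - 2*0.29/140 = 0.245857 GPa^-1
1/Ex = 0.5625/140 + 0.0625/6 + 0.245857*0.1875 = 0.0605327 GPa^-1
Ex = 16.52 GPa

16.52 GPa


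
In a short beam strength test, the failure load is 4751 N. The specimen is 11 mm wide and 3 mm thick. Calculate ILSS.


ILSS = 3F/(4bh) = 3*4751/(4*11*3) = 107.98 MPa

107.98 MPa


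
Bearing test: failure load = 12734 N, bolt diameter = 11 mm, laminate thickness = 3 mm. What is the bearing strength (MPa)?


sigma_br = F/(d*h) = 12734/(11*3) = 385.9 MPa

385.9 MPa


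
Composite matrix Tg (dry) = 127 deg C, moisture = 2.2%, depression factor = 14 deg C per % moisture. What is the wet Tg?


Tg_wet = Tg_dry - k*moisture = 127 - 14*2.2 = 96.2 deg C

96.2 deg C


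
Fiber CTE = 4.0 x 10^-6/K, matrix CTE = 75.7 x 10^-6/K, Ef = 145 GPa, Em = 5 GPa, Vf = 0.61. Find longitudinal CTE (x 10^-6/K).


E1 = Ef*Vf + Em*(1-Vf) = 90.4
alpha_1 = (alpha_f*Ef*Vf + alpha_m*Em*(1-Vf))/E1 = 5.55 x 10^-6/K

5.55 x 10^-6/K


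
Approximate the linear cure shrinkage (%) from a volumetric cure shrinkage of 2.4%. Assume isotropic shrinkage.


Linear shrinkage ≈ vol_shrink/3 = 2.4/3 = 0.8%

0.8%


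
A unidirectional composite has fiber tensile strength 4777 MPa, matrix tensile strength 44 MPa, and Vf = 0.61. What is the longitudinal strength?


sigma_1 = sigma_f*Vf + sigma_m*(1-Vf) = 4777*0.61 + 44*0.39 = 2931.1 MPa

2931.1 MPa


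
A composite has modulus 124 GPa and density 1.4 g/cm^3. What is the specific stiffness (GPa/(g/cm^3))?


Specific stiffness = E/rho = 124/1.4 = 88.6 GPa/(g/cm^3)

88.6 GPa/(g/cm^3)


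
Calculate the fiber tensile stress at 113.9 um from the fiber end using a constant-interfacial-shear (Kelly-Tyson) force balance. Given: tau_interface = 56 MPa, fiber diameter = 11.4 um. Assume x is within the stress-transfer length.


Force balance: sigma_f * (pi*d^2/4) = tau * (pi*d) * x  ->  sigma_f = 4 * tau * x / d
sigma_f = 4 * 56 * 113.9 / 11.4 = 2238.0 MPa

2238.0 MPa


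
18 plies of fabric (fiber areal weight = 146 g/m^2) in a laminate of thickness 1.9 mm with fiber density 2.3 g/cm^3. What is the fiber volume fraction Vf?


Vf = n * FAW / (rho_f * h * 1000) = 18 * 146 / (2.3 * 1.9 * 1000) = 0.6014

0.6014


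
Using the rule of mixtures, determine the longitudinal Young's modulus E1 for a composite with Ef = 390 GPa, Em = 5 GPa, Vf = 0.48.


E1 = Ef*Vf + Em*(1-Vf) = 390*0.48 + 5*0.52 = 189.8 GPa

189.8 GPa


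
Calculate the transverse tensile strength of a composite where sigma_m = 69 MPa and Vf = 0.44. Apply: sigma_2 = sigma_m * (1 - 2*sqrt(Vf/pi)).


factor = 1 - 2*sqrt(0.44/pi) = 0.2515
sigma_2 = 69 * 0.2515 = 17.35 MPa

17.35 MPa


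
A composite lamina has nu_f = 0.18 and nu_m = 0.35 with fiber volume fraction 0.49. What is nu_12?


nu_12 = nu_f*Vf + nu_m*(1-Vf) = 0.18*0.49 + 0.35*0.51 = 0.2667

0.2667


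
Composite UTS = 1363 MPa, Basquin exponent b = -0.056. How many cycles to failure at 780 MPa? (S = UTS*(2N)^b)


N = 0.5 * (S/UTS)^(1/b) = 0.5 * (780/1363)^(1/-0.056) = 10655.2541 cycles

10655.2541 cycles


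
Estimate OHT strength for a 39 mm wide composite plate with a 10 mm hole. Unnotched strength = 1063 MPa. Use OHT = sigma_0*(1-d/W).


OHT = sigma_0*(1-d/W) = 1063*(1-10/39) = 790.4 MPa

790.4 MPa


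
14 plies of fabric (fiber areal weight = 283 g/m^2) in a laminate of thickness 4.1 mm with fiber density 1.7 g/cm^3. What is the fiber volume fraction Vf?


Vf = n * FAW / (rho_f * h * 1000) = 14 * 283 / (1.7 * 4.1 * 1000) = 0.5684

0.5684


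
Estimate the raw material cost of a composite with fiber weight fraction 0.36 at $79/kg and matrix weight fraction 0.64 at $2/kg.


Cost = cost_f*Wf + cost_m*Wm = 79*0.36 + 2*0.64 = $29.72/kg

$29.72/kg


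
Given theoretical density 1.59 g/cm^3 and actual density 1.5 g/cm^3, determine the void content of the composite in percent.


Void% = (rho_theo - rho_actual)/rho_theo * 100 = (1.59 - 1.5)/1.59 * 100 = 5.66%

5.66%


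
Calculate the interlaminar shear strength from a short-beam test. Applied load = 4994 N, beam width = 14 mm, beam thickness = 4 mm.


ILSS = 3F/(4bh) = 3*4994/(4*14*4) = 66.88 MPa

66.88 MPa


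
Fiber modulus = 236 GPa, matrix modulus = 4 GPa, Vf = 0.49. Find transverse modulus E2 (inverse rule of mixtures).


1/E2 = Vf/Ef + (1-Vf)/Em = 0.49/236 + 0.51/4
E2 = 7.72 GPa

7.72 GPa


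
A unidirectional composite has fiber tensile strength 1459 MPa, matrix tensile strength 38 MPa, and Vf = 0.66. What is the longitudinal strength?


sigma_1 = sigma_f*Vf + sigma_m*(1-Vf) = 1459*0.66 + 38*0.34 = 975.9 MPa

975.9 MPa


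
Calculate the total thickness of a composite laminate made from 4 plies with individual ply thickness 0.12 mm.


h = n * t_ply = 4 * 0.12 = 0.48 mm

0.48 mm


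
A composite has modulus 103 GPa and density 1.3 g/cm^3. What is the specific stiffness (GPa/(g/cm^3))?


Specific stiffness = E/rho = 103/1.3 = 79.2 GPa/(g/cm^3)

79.2 GPa/(g/cm^3)


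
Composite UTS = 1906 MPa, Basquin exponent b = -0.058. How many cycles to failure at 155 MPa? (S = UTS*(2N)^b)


N = 0.5 * (S/UTS)^(1/b) = 0.5 * (155/1906)^(1/-0.058) = 3.0795e+18 cycles

3.0795e+18 cycles


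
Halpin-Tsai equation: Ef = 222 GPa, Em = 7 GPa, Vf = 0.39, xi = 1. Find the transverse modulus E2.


eta = (Ef/Em - 1)/(Ef/Em + xi) = (31.7143 - 1)/(31.7143 + 1) = 0.9389
E2 = Em*(1+xi*eta*Vf)/(1-eta*Vf) = 15.09 GPa

15.09 GPa


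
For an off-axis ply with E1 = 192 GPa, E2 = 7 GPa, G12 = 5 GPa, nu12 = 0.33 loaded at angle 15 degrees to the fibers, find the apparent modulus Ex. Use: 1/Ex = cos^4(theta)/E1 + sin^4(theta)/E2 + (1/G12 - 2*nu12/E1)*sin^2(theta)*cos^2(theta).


cos^4(15) = 0.870513, sin^4(15) = 0.004487, sin^2(15)*cos^2(15) = 0.0625
1/G12 - 2*nu12/E1 = 1/5 - 2*0.33/192 = 0.196563 GPa^-1
1/Ex = 0.870513/192 + 0.004487/7 + 0.196563*0.0625 = 0.0174601 GPa^-1
Ex = 57.27 GPa

57.27 GPa


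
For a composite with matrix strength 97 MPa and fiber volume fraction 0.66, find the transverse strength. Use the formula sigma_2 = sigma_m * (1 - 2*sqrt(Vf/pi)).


factor = 1 - 2*sqrt(0.66/pi) = 0.0833
sigma_2 = 97 * 0.0833 = 8.08 MPa

8.08 MPa


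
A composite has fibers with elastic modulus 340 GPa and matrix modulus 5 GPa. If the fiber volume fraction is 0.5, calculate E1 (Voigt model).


E1 = Ef*Vf + Em*(1-Vf) = 340*0.5 + 5*0.5 = 172.5 GPa

172.5 GPa


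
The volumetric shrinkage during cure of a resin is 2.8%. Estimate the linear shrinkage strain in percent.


Linear shrinkage ≈ vol_shrink/3 = 2.8/3 = 0.933%

0.933%


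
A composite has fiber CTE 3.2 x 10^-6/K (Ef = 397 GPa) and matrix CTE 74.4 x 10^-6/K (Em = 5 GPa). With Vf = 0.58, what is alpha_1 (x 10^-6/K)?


E1 = Ef*Vf + Em*(1-Vf) = 232.36
alpha_1 = (alpha_f*Ef*Vf + alpha_m*Em*(1-Vf))/E1 = 3.84 x 10^-6/K

3.84 x 10^-6/K


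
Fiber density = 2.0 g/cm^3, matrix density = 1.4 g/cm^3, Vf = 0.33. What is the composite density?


rho_c = rho_f*Vf + rho_m*(1-Vf) = 2.0*0.33 + 1.4*0.67 = 1.598 g/cm^3

1.598 g/cm^3


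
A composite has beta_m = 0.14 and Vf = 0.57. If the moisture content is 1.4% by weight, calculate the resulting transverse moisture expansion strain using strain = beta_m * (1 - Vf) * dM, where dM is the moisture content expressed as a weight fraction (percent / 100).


dM = 1.4/100 = 0.014
strain = beta_m * (1-Vf) * dM = 0.14 * 0.43 * 0.014 = 0.0008428

0.0008428


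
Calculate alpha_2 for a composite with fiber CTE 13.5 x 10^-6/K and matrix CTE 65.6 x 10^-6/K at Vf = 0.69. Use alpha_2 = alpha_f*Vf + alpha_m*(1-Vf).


alpha_2 = alpha_f*Vf + alpha_m*(1-Vf) = 13.5*0.69 + 65.6*0.31 = 29.7 x 10^-6/K

29.7 x 10^-6/K


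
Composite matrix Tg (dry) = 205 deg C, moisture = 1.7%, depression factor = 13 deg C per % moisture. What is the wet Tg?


Tg_wet = Tg_dry - k*moisture = 205 - 13*1.7 = 182.9 deg C

182.9 deg C


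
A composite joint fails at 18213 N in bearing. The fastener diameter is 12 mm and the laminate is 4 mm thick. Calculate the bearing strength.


sigma_br = F/(d*h) = 18213/(12*4) = 379.4 MPa

379.4 MPa


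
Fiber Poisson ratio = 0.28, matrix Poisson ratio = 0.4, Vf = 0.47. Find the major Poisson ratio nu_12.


nu_12 = nu_f*Vf + nu_m*(1-Vf) = 0.28*0.47 + 0.4*0.53 = 0.3436

0.3436


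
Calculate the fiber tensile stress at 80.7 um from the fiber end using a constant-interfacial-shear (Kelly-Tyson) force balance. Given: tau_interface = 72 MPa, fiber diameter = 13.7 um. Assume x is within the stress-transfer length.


Force balance: sigma_f * (pi*d^2/4) = tau * (pi*d) * x  ->  sigma_f = 4 * tau * x / d
sigma_f = 4 * 72 * 80.7 / 13.7 = 1696.5 MPa

1696.5 MPa


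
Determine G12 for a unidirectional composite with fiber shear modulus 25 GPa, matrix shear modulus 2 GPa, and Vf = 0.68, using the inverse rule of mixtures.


1/G12 = Vf/Gf + (1-Vf)/Gm = 0.68/25 + 0.32/2
G12 = 5.34 GPa

5.34 GPa


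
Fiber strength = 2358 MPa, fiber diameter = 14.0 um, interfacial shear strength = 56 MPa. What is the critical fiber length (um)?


Lc = sigma_f * d / (2 * tau_i) = 2358 * 14.0 / (2 * 56) = 294.8 um

294.8 um


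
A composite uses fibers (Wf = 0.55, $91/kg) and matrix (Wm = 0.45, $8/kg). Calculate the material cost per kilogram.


Cost = cost_f*Wf + cost_m*Wm = 91*0.55 + 8*0.45 = $53.65/kg

$53.65/kg


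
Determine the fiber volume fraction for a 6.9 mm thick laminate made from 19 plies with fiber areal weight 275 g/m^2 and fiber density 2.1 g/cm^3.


Vf = n * FAW / (rho_f * h * 1000) = 19 * 275 / (2.1 * 6.9 * 1000) = 0.3606

0.3606


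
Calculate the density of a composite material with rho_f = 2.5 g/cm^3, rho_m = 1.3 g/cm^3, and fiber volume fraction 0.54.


rho_c = rho_f*Vf + rho_m*(1-Vf) = 2.5*0.54 + 1.3*0.46 = 1.948 g/cm^3

1.948 g/cm^3


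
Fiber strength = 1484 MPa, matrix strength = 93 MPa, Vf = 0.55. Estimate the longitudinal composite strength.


sigma_1 = sigma_f*Vf + sigma_m*(1-Vf) = 1484*0.55 + 93*0.45 = 858.1 MPa

858.1 MPa


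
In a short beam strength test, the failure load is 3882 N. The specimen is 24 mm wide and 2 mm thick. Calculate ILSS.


ILSS = 3F/(4bh) = 3*3882/(4*24*2) = 60.66 MPa

60.66 MPa


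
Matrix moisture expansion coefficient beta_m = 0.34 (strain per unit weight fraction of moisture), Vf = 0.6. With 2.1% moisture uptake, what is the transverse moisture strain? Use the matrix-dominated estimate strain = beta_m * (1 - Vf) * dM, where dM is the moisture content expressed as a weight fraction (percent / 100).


dM = 2.1/100 = 0.021
strain = beta_m * (1-Vf) * dM = 0.34 * 0.4 * 0.021 = 0.002856

0.002856


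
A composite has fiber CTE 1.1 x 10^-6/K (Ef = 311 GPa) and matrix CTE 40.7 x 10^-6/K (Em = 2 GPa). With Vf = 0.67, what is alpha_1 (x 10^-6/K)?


E1 = Ef*Vf + Em*(1-Vf) = 209.03
alpha_1 = (alpha_f*Ef*Vf + alpha_m*Em*(1-Vf))/E1 = 1.23 x 10^-6/K

1.23 x 10^-6/K


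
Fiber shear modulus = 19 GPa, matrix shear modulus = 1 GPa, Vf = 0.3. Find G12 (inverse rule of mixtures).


1/G12 = Vf/Gf + (1-Vf)/Gm = 0.3/19 + 0.7/1
G12 = 1.4 GPa

1.4 GPa


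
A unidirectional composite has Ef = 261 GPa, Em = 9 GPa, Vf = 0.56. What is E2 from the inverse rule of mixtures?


1/E2 = Vf/Ef + (1-Vf)/Em = 0.56/261 + 0.44/9
E2 = 19.59 GPa

19.59 GPa


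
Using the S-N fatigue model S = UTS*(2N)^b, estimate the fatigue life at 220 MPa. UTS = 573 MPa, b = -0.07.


N = 0.5 * (S/UTS)^(1/b) = 0.5 * (220/573)^(1/-0.07) = 434507.9580 cycles

434507.9580 cycles


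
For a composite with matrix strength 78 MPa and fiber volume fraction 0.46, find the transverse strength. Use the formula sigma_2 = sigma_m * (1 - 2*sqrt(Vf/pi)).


factor = 1 - 2*sqrt(0.46/pi) = 0.2347
sigma_2 = 78 * 0.2347 = 18.31 MPa

18.31 MPa


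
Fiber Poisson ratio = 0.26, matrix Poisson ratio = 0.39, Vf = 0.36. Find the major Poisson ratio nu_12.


nu_12 = nu_f*Vf + nu_m*(1-Vf) = 0.26*0.36 + 0.39*0.64 = 0.3432

0.3432
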